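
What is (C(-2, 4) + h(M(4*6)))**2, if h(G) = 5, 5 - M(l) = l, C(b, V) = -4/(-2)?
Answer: 49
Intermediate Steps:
C(b, V) = 2 (C(b, V) = -4*(-1/2) = 2)
M(l) = 5 - l
(C(-2, 4) + h(M(4*6)))**2 = (2 + 5)**2 = 7**2 = 49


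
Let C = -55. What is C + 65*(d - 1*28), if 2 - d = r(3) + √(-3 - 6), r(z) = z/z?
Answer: -1810 - 195*I ≈ -1810.0 - 195.0*I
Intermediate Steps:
r(z) = 1
d = 1 - 3*I (d = 2 - (1 + √(-3 - 6)) = 2 - (1 + √(-9)) = 2 - (1 + 3*I) = 2 + (-1 - 3*I) = 1 - 3*I ≈ 1.0 - 3.0*I)
C + 65*(d - 1*28) = -55 + 65*((1 - 3*I) - 1*28) = -55 + 65*((1 - 3*I) - 28) = -55 + 65*(-27 - 3*I) = -55 + (-1755 - 195*I) = -1810 - 195*I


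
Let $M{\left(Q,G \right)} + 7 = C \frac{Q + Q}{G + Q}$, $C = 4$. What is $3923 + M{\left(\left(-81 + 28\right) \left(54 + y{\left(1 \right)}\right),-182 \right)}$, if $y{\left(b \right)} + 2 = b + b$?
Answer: $\frac{2985800}{761} \approx 3923.5$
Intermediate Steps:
$y{\left(b \right)} = -2 + 2 b$ ($y{\left(b \right)} = -2 + \left(b + b\right) = -2 + 2 b$)
$M{\left(Q,G \right)} = -7 + \frac{8 Q}{G + Q}$ ($M{\left(Q,G \right)} = -7 + 4 \frac{Q + Q}{G + Q} = -7 + 4 \frac{2 Q}{G + Q} = -7 + \frac{8 Q}{G + Q}$)
$3923 + M{\left(\left(-81 + 28\right) \left(54 + y{\left(1 \right)}\right),-182 \right)} = 3923 + \frac{\left(-81 + 28\right) \left(54 + \left(-2 + 2 \cdot 1\right)\right) - -1274}{-182 + \left(-81 + 28\right) \left(54 + \left(-2 + 2 \cdot 1\right)\right)} = 3923 + \frac{- 53 \left(54 + \left(-2 + 2\right)\right) + 1274}{-182 - 53 \left(54 + \left(-2 + 2\right)\right)} = 3923 + \frac{- 53 \left(54 + 0\right) + 1274}{-182 - 53 \left(54 + 0\right)} = 3923 + \frac{\left(-53\right) 54 + 1274}{-182 - 2862} = 3923 + \frac{-2862 + 1274}{-182 - 2862} = 3923 + \frac{1}{-3044} \left(-1588\right) = 3923 - - \frac{397}{761} = 3923 + \frac{397}{761} = \frac{2985800}{761}$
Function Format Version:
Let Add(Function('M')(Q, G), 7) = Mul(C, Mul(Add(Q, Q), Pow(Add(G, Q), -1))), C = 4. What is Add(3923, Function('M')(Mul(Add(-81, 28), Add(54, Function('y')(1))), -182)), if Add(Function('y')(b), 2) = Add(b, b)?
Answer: Rational(2985800, 761) ≈ 3923.5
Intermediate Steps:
Function('y')(b) = Add(-2, Mul(2, b)) (Function('y')(b) = Add(-2, Add(b, b)) = Add(-2, Mul(2, b)))
Function('M')(Q, G) = Add(-7, Mul(8, Q, Pow(Add(G, Q), -1))) (Function('M')(Q, G) = Add(-7, Mul(4, Mul(Add(Q, Q), Pow(Add(G, Q), -1)))) = Add(-7, Mul(4, Mul(Mul(2, Q), Pow(Add(G, Q), -1)))) = Add(-7, Mul(4, Mul(2, Q, Pow(Add(G, Q), -1)))) = Add(-7, Mul(8, Q, Pow(Add(G, Q), -1))))
Add(3923, Function('M')(Mul(Add(-81, 28), Add(54, Function('y')(1))), -182)) = Add(3923, Mul(Pow(Add(-182, Mul(Add(-81, 28), Add(54, Add(-2, Mul(2, 1))))), -1), Add(Mul(Add(-81, 28), Add(54, Add(-2, Mul(2, 1)))), Mul(-7, -182)))) = Add(3923, Mul(Pow(Add(-182, Mul(-53, Add(54, Add(-2, 2)))), -1), Add(Mul(-53, Add(54, Add(-2, 2))), 1274))) = Add(3923, Mul(Pow(Add(-182, Mul(-53, Add(54, 0))), -1), Add(Mul(-53, Add(54, 0)), 1274))) = Add(3923, Mul(Pow(Add(-182, Mul(-53, 54)), -1), Add(Mul(-53, 54), 1274))) = Add(3923, Mul(Pow(Add(-182, -2862), -1), Add(-2862, 1274))) = Add(3923, Mul(Pow(-3044, -1), -1588)) = Add(3923, Mul(Rational(-1, 3044), -1588)) = Add(3923, Rational(397, 761)) = Rational(2985800, 761)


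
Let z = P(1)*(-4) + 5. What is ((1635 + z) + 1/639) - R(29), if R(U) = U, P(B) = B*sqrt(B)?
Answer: 1026874/639 ≈ 1607.0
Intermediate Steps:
P(B) = B**(3/2)
z = 1 (z = 1**(3/2)*(-4) + 5 = 1*(-4) + 5 = -4 + 5 = 1)
((1635 + z) + 1/639) - R(29) = ((1635 + 1) + 1/639) - 1*29 = (1636 + 1/639) - 29 = 1045405/639 - 29 = 1026874/639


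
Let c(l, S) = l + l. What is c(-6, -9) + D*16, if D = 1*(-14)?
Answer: -236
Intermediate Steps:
D = -14
c(l, S) = 2*l
c(-6, -9) + D*16 = 2*(-6) - 14*16 = -12 - 224 = -236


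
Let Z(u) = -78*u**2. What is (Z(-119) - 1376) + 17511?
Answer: -1088423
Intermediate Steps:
(Z(-119) - 1376) + 17511 = (-78*(-119)**2 - 1376) + 17511 = (-78*14161 - 1376) + 17511 = (-1104558 - 1376) + 17511 = -1105934 + 17511 = -1088423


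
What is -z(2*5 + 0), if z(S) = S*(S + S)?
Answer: -200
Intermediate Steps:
z(S) = 2*S² (z(S) = S*(2*S) = 2*S²)
-z(2*5 + 0) = -2*(2*5 + 0)² = -2*(10 + 0)² = -2*10² = -2*100 = -1*200 = -200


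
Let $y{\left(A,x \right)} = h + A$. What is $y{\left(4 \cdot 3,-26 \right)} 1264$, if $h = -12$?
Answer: $0$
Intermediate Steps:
$y{\left(A,x \right)} = -12 + A$
$y{\left(4 \cdot 3,-26 \right)} 1264 = \left(-12 + 4 \cdot 3\right) 1264 = \left(-12 + 12\right) 1264 = 0 \cdot 1264 = 0$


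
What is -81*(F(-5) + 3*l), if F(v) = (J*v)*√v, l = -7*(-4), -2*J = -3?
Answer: -6804 + 1215*I*√5/2 ≈ -6804.0 + 1358.4*I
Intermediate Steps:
J = 3/2 (J = -½*(-3) = 3/2 ≈ 1.5000)
l = 28
F(v) = 3*v^(3/2)/2 (F(v) = (3*v/2)*√v = 3*v^(3/2)/2)
-81*(F(-5) + 3*l) = -81*(3*(-5)^(3/2)/2 + 3*28) = -81*(3*(-5*I*√5)/2 + 84) = -81*(-15*I*√5/2 + 84) = -81*(84 - 15*I*√5/2) = -6804 + 1215*I*√5/2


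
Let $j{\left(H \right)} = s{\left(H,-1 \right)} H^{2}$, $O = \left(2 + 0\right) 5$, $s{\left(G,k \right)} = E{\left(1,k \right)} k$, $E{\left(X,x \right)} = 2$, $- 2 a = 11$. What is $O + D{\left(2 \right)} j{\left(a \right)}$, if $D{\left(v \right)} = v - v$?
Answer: $10$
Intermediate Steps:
$a = - \frac{11}{2}$ ($a = \left(- \frac{1}{2}\right) 11 = - \frac{11}{2} \approx -5.5$)
$D{\left(v \right)} = 0$
$s{\left(G,k \right)} = 2 k$
$O = 10$ ($O = 2 \cdot 5 = 10$)
$j{\left(H \right)} = - 2 H^{2}$ ($j{\left(H \right)} = 2 \left(-1\right) H^{2} = - 2 H^{2}$)
$O + D{\left(2 \right)} j{\left(a \right)} = 10 + 0 \left(- 2 \left(- \frac{11}{2}\right)^{2}\right) = 10 + 0 \left(\left(-2\right) \frac{121}{4}\right) = 10 + 0 \left(- \frac{121}{2}\right) = 10 + 0 = 10$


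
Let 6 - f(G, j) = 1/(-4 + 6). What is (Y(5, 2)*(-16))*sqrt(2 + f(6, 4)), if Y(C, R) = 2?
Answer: -16*sqrt(30) ≈ -87.636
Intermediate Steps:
f(G, j) = 11/2 (f(G, j) = 6 - 1/(-4 + 6) = 6 - 1/2 = 11/2)
(Y(5, 2)*(-16))*sqrt(2 + f(6, 4)) = (2*(-16))*sqrt(2 + 11/2) = -16*sqrt(30)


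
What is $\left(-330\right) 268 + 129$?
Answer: $-88311$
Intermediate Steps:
$\left(-330\right) 268 + 129 = -88440 + 129 = -88311$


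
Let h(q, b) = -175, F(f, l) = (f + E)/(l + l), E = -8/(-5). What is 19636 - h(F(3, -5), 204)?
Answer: 19811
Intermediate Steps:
E = 8/5 (E = -8*(-⅕) = 8/5 ≈ 1.6000)
F(f, l) = (8/5 + f)/(2*l) (F(f, l) = (f + 8/5)/(l + l) = (8/5 + f)/((2*l)) = (8/5 + f)*(1/(2*l)) = (8/5 + f)/(2*l))
19636 - h(F(3, -5), 204) = 19636 - 1*(-175) = 19636 + 175 = 19811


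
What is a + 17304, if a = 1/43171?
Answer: 747030985/43171 ≈ 17304.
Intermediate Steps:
a = 1/43171 ≈ 2.3164e-5
a + 17304 = 1/43171 + 17304 = 747030985/43171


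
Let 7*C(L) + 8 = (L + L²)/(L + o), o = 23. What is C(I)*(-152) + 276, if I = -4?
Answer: 436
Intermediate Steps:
C(L) = -8/7 + (L + L²)/(7*(23 + L)) (C(L) = -8/7 + ((L + L²)/(L + 23))/7 = -8/7 + ((L + L²)/(23 + L))/7 = -8/7 + (L + L²)/(7*(23 + L)))
C(I)*(-152) + 276 = ((-184 + (-4)² - 7*(-4))/(7*(23 - 4)))*(-152) + 276 = ((⅐)*(-184 + 16 + 28)/19)*(-152) + 276 = ((⅐)*(1/19)*(-140))*(-152) + 276 = -20/19*(-152) + 276 = 160 + 276 = 436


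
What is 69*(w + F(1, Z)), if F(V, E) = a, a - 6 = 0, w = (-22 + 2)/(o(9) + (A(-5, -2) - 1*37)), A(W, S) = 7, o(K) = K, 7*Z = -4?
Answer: 3358/7 ≈ 479.71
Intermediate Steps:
Z = -4/7 (Z = (⅐)*(-4) = -4/7 ≈ -0.57143)
w = 20/21 (w = (-22 + 2)/(9 + (7 - 1*37)) = -20/(9 + (7 - 37)) = -20/(9 - 30) = -20/(-21) = -20*(-1/21) = 20/21 ≈ 0.95238)
a = 6 (a = 6 + 0 = 6)
F(V, E) = 6
69*(w + F(1, Z)) = 69*(20/21 + 6) = 69*(146/21) = 3358/7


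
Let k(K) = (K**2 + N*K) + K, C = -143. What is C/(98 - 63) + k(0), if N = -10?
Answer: -143/35 ≈ -4.0857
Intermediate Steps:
k(K) = K**2 - 9*K (k(K) = (K**2 - 10*K) + K = K**2 - 9*K)
C/(98 - 63) + k(0) = -143/(98 - 63) + 0*(-9 + 0) = -143/35 + 0*(-9) = -143*1/35 + 0 = -143/35 + 0 = -143/35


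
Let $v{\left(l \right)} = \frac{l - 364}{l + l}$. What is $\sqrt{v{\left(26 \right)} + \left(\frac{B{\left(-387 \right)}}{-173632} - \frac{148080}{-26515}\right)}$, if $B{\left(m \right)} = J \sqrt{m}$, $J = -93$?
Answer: $\frac{\sqrt{-12124287401137568 + 21286156520943 i \sqrt{43}}}{115096312} \approx 0.0055069 + 0.9567 i$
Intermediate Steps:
$B{\left(m \right)} = - 93 \sqrt{m}$
$v{\left(l \right)} = \frac{-364 + l}{2 l}$
$\sqrt{v{\left(26 \right)} + \left(\frac{B{\left(-387 \right)}}{-173632} - \frac{148080}{-26515}\right)} = \sqrt{\frac{-364 + 26}{2 \cdot 26} + \left(\frac{\left(-93\right) \sqrt{-387}}{-173632} - \frac{148080}{-26515}\right)} = \sqrt{\frac{1}{2} \cdot \frac{1}{26} \left(-338\right) + \left(- 93 \cdot 3 i \sqrt{43} \left(- \frac{1}{173632}\right) - - \frac{29616}{5303}\right)} = \sqrt{- \frac{13}{2} + \left(- 279 i \sqrt{43} \left(- \frac{1}{173632}\right) + \frac{29616}{5303}\right)} = \sqrt{- \frac{13}{2} + \left(\frac{279 i \sqrt{43}}{173632} + \frac{29616}{5303}\right)} = \sqrt{- \frac{13}{2} + \left(\frac{29616}{5303} + \frac{279 i \sqrt{43}}{173632}\right)} = \sqrt{- \frac{9707}{10606} + \frac{279 i \sqrt{43}}{173632}}$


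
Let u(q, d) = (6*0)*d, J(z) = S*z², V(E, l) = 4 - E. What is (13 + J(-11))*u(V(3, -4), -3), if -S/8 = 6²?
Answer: 0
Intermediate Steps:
S = -288 (S = -8*6² = -8*36 = -288)
J(z) = -288*z²
u(q, d) = 0 (u(q, d) = 0*d = 0)
(13 + J(-11))*u(V(3, -4), -3) = (13 - 288*(-11)²)*0 = (13 - 288*121)*0 = (13 - 34848)*0 = -34835*0 = 0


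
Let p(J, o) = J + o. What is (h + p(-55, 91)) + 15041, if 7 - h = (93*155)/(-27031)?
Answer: 407750019/27031 ≈ 15085.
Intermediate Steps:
h = 203632/27031 (h = 7 - 93*155/(-27031) = 7 - 14415*(-1)/27031 = 7 - 1*(-14415/27031) = 7 + 14415/27031 = 203632/27031 ≈ 7.5333)
(h + p(-55, 91)) + 15041 = (203632/27031 + (-55 + 91)) + 15041 = (203632/27031 + 36) + 15041 = 1176748/27031 + 15041 = 407750019/27031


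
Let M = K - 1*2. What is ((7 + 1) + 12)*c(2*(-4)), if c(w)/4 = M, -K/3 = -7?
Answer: 1520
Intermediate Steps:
K = 21 (K = -3*(-7) = 21)
M = 19 (M = 21 - 1*2 = 21 - 2 = 19)
c(w) = 76 (c(w) = 4*19 = 76)
((7 + 1) + 12)*c(2*(-4)) = ((7 + 1) + 12)*76 = (8 + 12)*76 = 20*76 = 1520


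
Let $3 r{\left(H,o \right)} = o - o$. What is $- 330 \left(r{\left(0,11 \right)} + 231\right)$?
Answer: $-76230$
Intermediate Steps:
$r{\left(H,o \right)} = 0$ ($r{\left(H,o \right)} = \frac{o - o}{3} = \frac{1}{3} \cdot 0 = 0$)
$- 330 \left(r{\left(0,11 \right)} + 231\right) = - 330 \left(0 + 231\right) = \left(-330\right) 231 = -76230$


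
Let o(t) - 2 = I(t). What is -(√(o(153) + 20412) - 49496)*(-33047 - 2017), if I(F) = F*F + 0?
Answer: -1735527744 + 35064*√43823 ≈ -1.7282e+9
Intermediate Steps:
I(F) = F² (I(F) = F² + 0 = F²)
o(t) = 2 + t²
-(√(o(153) + 20412) - 49496)*(-33047 - 2017) = -(√((2 + 153²) + 20412) - 49496)*(-33047 - 2017) = -(√((2 + 23409) + 20412) - 49496)*(-35064) = -(√(23411 + 20412) - 49496)*(-35064) = -(√43823 - 49496)*(-35064) = -(-49496 + √43823)*(-35064) = -(1735527744 - 35064*√43823) = -1735527744 + 35064*√43823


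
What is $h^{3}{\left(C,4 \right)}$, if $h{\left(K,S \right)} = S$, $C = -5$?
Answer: $64$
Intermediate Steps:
$h^{3}{\left(C,4 \right)} = 4^{3} = 64$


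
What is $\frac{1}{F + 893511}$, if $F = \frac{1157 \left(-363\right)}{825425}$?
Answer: $\frac{825425}{737525897184} \approx 1.1192 \cdot 10^{-6}$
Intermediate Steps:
$F = - \frac{419991}{825425}$ ($F = \left(-419991\right) \frac{1}{825425} = - \frac{419991}{825425} \approx -0.50882$)
$\frac{1}{F + 893511} = \frac{1}{- \frac{419991}{825425} + 893511} = \frac{1}{\frac{737525897184}{825425}} = \frac{825425}{737525897184}$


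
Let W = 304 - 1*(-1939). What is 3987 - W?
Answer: 1744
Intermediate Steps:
W = 2243 (W = 304 + 1939 = 2243)
3987 - W = 3987 - 1*2243 = 3987 - 2243 = 1744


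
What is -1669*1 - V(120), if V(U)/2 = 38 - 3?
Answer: -1739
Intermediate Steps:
V(U) = 70 (V(U) = 2*(38 - 3) = 2*35 = 70)
-1669*1 - V(120) = -1669*1 - 1*70 = -1669 - 70 = -1739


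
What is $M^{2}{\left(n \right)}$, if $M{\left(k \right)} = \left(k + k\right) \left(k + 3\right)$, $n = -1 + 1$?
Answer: $0$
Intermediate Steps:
$n = 0$
$M{\left(k \right)} = 2 k \left(3 + k\right)$
$M^{2}{\left(n \right)} = \left(2 \cdot 0 \left(3 + 0\right)\right)^{2} = \left(2 \cdot 0 \cdot 3\right)^{2} = 0^{2} = 0$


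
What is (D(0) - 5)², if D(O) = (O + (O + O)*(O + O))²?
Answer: 25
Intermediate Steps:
D(O) = (O + 4*O²)² (D(O) = (O + (2*O)*(2*O))² = (O + 4*O²)²)
(D(0) - 5)² = (0²*(1 + 4*0)² - 5)² = (0*(1 + 0)² - 5)² = (0*1² - 5)² = (0*1 - 5)² = (0 - 5)² = (-5)² = 25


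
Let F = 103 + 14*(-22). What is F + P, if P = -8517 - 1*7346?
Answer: -16068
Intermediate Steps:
F = -205 (F = 103 - 308 = -205)
P = -15863 (P = -8517 - 7346 = -15863)
F + P = -205 - 15863 = -16068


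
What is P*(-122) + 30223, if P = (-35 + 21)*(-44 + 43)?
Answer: 28515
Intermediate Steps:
P = 14 (P = -14*(-1) = 14)
P*(-122) + 30223 = 14*(-122) + 30223 = -1708 + 30223 = 28515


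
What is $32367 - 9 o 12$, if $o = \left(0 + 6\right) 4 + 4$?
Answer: $29343$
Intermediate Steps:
$o = 28$ ($o = 6 \cdot 4 + 4 = 24 + 4 = 28$)
$32367 - 9 o 12 = 32367 - 9 \cdot 28 \cdot 12 = 32367 - 252 \cdot 12 = 32367 - 3024 = 29343$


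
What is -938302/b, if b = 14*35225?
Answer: -469151/246575 ≈ -1.9027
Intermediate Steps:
b = 493150
-938302/b = -938302/493150 = -938302*1/493150 = -469151/246575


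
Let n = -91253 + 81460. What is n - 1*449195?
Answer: -458988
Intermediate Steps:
n = -9793
n - 1*449195 = -9793 - 1*449195 = -9793 - 449195 = -458988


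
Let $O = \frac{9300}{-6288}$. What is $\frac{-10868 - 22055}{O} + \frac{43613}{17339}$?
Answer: $\frac{299160194103}{13437725} \approx 22263.0$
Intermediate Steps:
$O = - \frac{775}{524}$ ($O = 9300 \left(- \frac{1}{6288}\right) = - \frac{775}{524} \approx -1.479$)
$\frac{-10868 - 22055}{O} + \frac{43613}{17339} = \frac{-10868 - 22055}{- \frac{775}{524}} + \frac{43613}{17339} = \left(-32923\right) \left(- \frac{524}{775}\right) + 43613 \cdot \frac{1}{17339} = \frac{17251652}{775} + \frac{43613}{17339} = \frac{299160194103}{13437725}$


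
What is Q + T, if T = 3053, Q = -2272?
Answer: 781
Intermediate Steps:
Q + T = -2272 + 3053 = 781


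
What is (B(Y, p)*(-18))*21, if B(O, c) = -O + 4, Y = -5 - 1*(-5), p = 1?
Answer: -1512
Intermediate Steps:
Y = 0 (Y = -5 + 5 = 0)
B(O, c) = 4 - O
(B(Y, p)*(-18))*21 = ((4 - 1*0)*(-18))*21 = ((4 + 0)*(-18))*21 = (4*(-18))*21 = -72*21 = -1512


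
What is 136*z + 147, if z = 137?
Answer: 18779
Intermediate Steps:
136*z + 147 = 136*137 + 147 = 18632 + 147 = 18779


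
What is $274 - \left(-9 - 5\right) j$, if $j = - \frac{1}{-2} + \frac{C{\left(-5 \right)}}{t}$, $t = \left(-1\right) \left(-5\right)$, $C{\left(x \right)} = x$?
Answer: $267$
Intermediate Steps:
$t = 5$
$j = - \frac{1}{2}$ ($j = - \frac{1}{-2} - \frac{5}{5} = \left(-1\right) \left(- \frac{1}{2}\right) - 1 = \frac{1}{2} - 1 = - \frac{1}{2} \approx -0.5$)
$274 - \left(-9 - 5\right) j = 274 - \left(-9 - 5\right) \left(- \frac{1}{2}\right) = 274 - \left(-14\right) \left(- \frac{1}{2}\right) = 274 - 7 = 267$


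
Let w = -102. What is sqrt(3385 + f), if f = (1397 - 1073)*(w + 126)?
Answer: sqrt(11161) ≈ 105.65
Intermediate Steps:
f = 7776 (f = (1397 - 1073)*(-102 + 126) = 324*24 = 7776)
sqrt(3385 + f) = sqrt(3385 + 7776) = sqrt(11161)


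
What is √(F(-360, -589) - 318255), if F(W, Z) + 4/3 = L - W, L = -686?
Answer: I*√2867241/3 ≈ 564.43*I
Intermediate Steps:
F(W, Z) = -2062/3 - W (F(W, Z) = -4/3 + (-686 - W) = -2062/3 - W)
√(F(-360, -589) - 318255) = √((-2062/3 - 1*(-360)) - 318255) = √((-2062/3 + 360) - 318255) = √(-982/3 - 318255) = √(-955747/3) = I*√2867241/3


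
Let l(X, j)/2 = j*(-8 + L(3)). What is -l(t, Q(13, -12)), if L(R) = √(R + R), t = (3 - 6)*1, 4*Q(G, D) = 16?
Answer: 64 - 8*√6 ≈ 44.404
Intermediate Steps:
Q(G, D) = 4 (Q(G, D) = (¼)*16 = 4)
t = -3 (t = -3*1 = -3)
L(R) = √2*√R (L(R) = √(2*R) = √2*√R)
l(X, j) = 2*j*(-8 + √6) (l(X, j) = 2*(j*(-8 + √2*√3)) = 2*(j*(-8 + √6)) = 2*j*(-8 + √6))
-l(t, Q(13, -12)) = -2*4*(-8 + √6) = -(-64 + 8*√6) = 64 - 8*√6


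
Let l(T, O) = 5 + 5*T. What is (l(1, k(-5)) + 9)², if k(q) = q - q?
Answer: 361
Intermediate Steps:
k(q) = 0
(l(1, k(-5)) + 9)² = ((5 + 5*1) + 9)² = ((5 + 5) + 9)² = (10 + 9)² = 19² = 361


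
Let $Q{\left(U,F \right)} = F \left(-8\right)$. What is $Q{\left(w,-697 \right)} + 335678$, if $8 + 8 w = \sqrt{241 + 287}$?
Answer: $341254$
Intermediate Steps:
$w = -1 + \frac{\sqrt{33}}{2}$ ($w = -1 + \frac{\sqrt{241 + 287}}{8} = -1 + \frac{\sqrt{528}}{8} = -1 + \frac{4 \sqrt{33}}{8} = -1 + \frac{\sqrt{33}}{2} \approx 1.8723$)
$Q{\left(U,F \right)} = - 8 F$
$Q{\left(w,-697 \right)} + 335678 = \left(-8\right) \left(-697\right) + 335678 = 5576 + 335678 = 341254$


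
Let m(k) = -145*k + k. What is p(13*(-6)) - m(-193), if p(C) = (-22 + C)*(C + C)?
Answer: -12192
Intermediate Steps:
m(k) = -144*k
p(C) = 2*C*(-22 + C) (p(C) = (-22 + C)*(2*C) = 2*C*(-22 + C))
p(13*(-6)) - m(-193) = 2*(13*(-6))*(-22 + 13*(-6)) - (-144)*(-193) = 2*(-78)*(-22 - 78) - 1*27792 = 2*(-78)*(-100) - 27792 = 15600 - 27792 = -12192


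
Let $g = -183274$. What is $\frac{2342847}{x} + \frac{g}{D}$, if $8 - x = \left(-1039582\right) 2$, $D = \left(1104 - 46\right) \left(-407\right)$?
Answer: $\frac{694951072205}{447651969116} \approx 1.5524$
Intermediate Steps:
$D = -430606$ ($D = 1058 \left(-407\right) = -430606$)
$x = 2079172$ ($x = 8 - \left(-1039582\right) 2 = 8 - -2079164 = 8 + 2079164 = 2079172$)
$\frac{2342847}{x} + \frac{g}{D} = \frac{2342847}{2079172} - \frac{183274}{-430606} = 2342847 \cdot \frac{1}{2079172} - - \frac{91637}{215303} = \frac{2342847}{2079172} + \frac{91637}{215303} = \frac{694951072205}{447651969116}$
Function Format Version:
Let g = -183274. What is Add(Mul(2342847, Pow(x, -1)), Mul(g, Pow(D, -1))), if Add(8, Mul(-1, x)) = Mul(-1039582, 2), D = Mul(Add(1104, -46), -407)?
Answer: Rational(694951072205, 447651969116) ≈ 1.5524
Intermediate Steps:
D = -430606 (D = Mul(1058, -407) = -430606)
x = 2079172 (x = Add(8, Mul(-1, Mul(-1039582, 2))) = Add(8, Mul(-1, -2079164)) = Add(8, 2079164) = 2079172)
Add(Mul(2342847, Pow(x, -1)), Mul(g, Pow(D, -1))) = Add(Mul(2342847, Pow(2079172, -1)), Mul(-183274, Pow(-430606, -1))) = Add(Mul(2342847, Rational(1, 2079172)), Mul(-183274, Rational(-1, 430606))) = Add(Rational(2342847, 2079172), Rational(91637, 215303)) = Rational(694951072205, 447651969116)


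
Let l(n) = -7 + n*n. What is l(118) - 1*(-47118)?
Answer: 61035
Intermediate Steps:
l(n) = -7 + n²
l(118) - 1*(-47118) = (-7 + 118²) - 1*(-47118) = (-7 + 13924) + 47118 = 13917 + 47118 = 61035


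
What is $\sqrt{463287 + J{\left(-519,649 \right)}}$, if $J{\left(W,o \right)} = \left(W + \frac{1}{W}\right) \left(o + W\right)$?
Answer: $\frac{\sqrt{106617595467}}{519} \approx 629.14$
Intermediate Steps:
$J{\left(W,o \right)} = \left(W + o\right) \left(W + \frac{1}{W}\right)$ ($J{\left(W,o \right)} = \left(W + \frac{1}{W}\right) \left(W + o\right) = \left(W + o\right) \left(W + \frac{1}{W}\right)$)
$\sqrt{463287 + J{\left(-519,649 \right)}} = \sqrt{463287 + \left(1 + \left(-519\right)^{2} - 336831 + \frac{649}{-519}\right)} = \sqrt{463287 + \left(1 + 269361 - 336831 + 649 \left(- \frac{1}{519}\right)\right)} = \sqrt{463287 + \left(1 + 269361 - 336831 - \frac{649}{519}\right)} = \sqrt{463287 - \frac{35017060}{519}} = \sqrt{\frac{205428893}{519}} = \frac{\sqrt{106617595467}}{519}$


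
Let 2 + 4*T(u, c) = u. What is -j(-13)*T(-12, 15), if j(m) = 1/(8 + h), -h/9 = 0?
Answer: 7/16 ≈ 0.43750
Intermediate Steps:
h = 0 (h = -9*0 = 0)
j(m) = 1/8 (j(m) = 1/(8 + 0) = 1/8)
T(u, c) = -1/2 + u/4
-j(-13)*T(-12, 15) = -(-1/2 + (1/4)*(-12))/8 = -(-1/2 - 3)/8 = -(-7)/(8*2) = -1*(-7/16) = 7/16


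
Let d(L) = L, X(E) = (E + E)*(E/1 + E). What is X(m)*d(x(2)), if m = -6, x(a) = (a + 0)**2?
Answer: 576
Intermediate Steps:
x(a) = a**2
X(E) = 4*E**2 (X(E) = (2*E)*(E*1 + E) = (2*E)*(E + E) = (2*E)*(2*E) = 4*E**2)
X(m)*d(x(2)) = (4*(-6)**2)*2**2 = (4*36)*4 = 144*4 = 576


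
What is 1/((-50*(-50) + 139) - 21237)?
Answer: -1/18598 ≈ -5.3769e-5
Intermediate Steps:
1/((-50*(-50) + 139) - 21237) = 1/((2500 + 139) - 21237) = 1/(2639 - 21237) = 1/(-18598) = -1/18598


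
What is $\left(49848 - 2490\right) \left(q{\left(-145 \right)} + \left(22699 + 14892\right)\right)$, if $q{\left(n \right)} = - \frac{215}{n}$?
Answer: $\frac{51628839156}{29} \approx 1.7803 \cdot 10^{9}$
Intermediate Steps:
$\left(49848 - 2490\right) \left(q{\left(-145 \right)} + \left(22699 + 14892\right)\right) = \left(49848 - 2490\right) \left(- \frac{215}{-145} + \left(22699 + 14892\right)\right) = 47358 \left(\left(-215\right) \left(- \frac{1}{145}\right) + 37591\right) = 47358 \left(\frac{43}{29} + 37591\right) = 47358 \cdot \frac{1090182}{29} = \frac{51628839156}{29}$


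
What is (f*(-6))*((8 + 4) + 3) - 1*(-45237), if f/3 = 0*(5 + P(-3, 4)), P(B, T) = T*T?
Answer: 45237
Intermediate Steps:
P(B, T) = T²
f = 0 (f = 3*(0*(5 + 4²)) = 3*(0*(5 + 16)) = 3*(0*21) = 3*0 = 0)
(f*(-6))*((8 + 4) + 3) - 1*(-45237) = (0*(-6))*((8 + 4) + 3) - 1*(-45237) = 0*(12 + 3) + 45237 = 0*15 + 45237 = 0 + 45237 = 45237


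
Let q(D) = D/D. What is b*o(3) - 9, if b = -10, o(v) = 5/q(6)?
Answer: -59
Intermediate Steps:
q(D) = 1
o(v) = 5 (o(v) = 5/1 = 5*1 = 5)
b*o(3) - 9 = -10*5 - 9 = -50 - 9 = -59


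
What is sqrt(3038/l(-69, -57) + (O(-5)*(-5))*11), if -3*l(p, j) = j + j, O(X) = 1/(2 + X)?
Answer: sqrt(319314)/57 ≈ 9.9137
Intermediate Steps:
l(p, j) = -2*j/3 (l(p, j) = -(j + j)/3 = -2*j/3)
sqrt(3038/l(-69, -57) + (O(-5)*(-5))*11) = sqrt(3038/((-2/3*(-57))) + (-5/(2 - 5))*11) = sqrt(3038/38 + (-5/(-3))*11) = sqrt(3038*(1/38) - 1/3*(-5)*11) = sqrt(1519/19 + (5/3)*11) = sqrt(1519/19 + 55/3) = sqrt(5602/57) = sqrt(319314)/57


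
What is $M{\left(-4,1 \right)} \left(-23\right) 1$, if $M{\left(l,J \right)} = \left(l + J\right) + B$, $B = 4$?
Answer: $-23$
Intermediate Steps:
$M{\left(l,J \right)} = 4 + J + l$ ($M{\left(l,J \right)} = \left(l + J\right) + 4 = \left(J + l\right) + 4 = 4 + J + l$)
$M{\left(-4,1 \right)} \left(-23\right) 1 = \left(4 + 1 - 4\right) \left(-23\right) 1 = 1 \left(-23\right) 1 = \left(-23\right) 1 = -23$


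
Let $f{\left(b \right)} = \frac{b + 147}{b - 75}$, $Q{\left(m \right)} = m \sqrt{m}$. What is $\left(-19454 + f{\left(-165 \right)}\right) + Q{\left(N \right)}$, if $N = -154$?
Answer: $- \frac{778157}{40} - 154 i \sqrt{154} \approx -19454.0 - 1911.1 i$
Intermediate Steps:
$Q{\left(m \right)} = m^{\frac{3}{2}}$
$f{\left(b \right)} = \frac{147 + b}{-75 + b}$
$\left(-19454 + f{\left(-165 \right)}\right) + Q{\left(N \right)} = \left(-19454 + \frac{147 - 165}{-75 - 165}\right) + \left(-154\right)^{\frac{3}{2}} = \left(-19454 + \frac{1}{-240} \left(-18\right)\right) - 154 i \sqrt{154} = \left(-19454 - - \frac{3}{40}\right) - 154 i \sqrt{154} = \left(-19454 + \frac{3}{40}\right) - 154 i \sqrt{154} = - \frac{778157}{40} - 154 i \sqrt{154}$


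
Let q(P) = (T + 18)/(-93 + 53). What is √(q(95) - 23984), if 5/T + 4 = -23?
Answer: I*√777096030/180 ≈ 154.87*I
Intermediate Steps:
T = -5/27 (T = 5/(-4 - 23) = 5/(-27) = 5*(-1/27) = -5/27 ≈ -0.18519)
q(P) = -481/1080 (q(P) = (-5/27 + 18)/(-93 + 53) = (481/27)/(-40) = (481/27)*(-1/40) = -481/1080)
√(q(95) - 23984) = √(-481/1080 - 23984) = √(-25903201/1080) = I*√777096030/180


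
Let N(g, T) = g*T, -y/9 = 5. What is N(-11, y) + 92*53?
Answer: 5371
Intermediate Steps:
y = -45 (y = -9*5 = -45)
N(g, T) = T*g
N(-11, y) + 92*53 = -45*(-11) + 92*53 = 495 + 4876 = 5371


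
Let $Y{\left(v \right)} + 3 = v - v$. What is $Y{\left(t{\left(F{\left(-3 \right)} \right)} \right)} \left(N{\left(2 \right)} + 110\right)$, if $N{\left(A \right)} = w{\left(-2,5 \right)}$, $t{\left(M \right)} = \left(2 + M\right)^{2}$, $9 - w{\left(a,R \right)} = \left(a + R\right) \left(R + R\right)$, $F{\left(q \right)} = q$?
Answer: $-267$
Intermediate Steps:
$w{\left(a,R \right)} = 9 - 2 R \left(R + a\right)$ ($w{\left(a,R \right)} = 9 - \left(a + R\right) \left(R + R\right) = 9 - \left(R + a\right) 2 R = 9 - 2 R \left(R + a\right)$)
$Y{\left(v \right)} = -3$ ($Y{\left(v \right)} = -3 + \left(v - v\right) = -3 + 0 = -3$)
$N{\left(A \right)} = -21$ ($N{\left(A \right)} = 9 - 2 \cdot 5^{2} - 10 \left(-2\right) = 9 - 50 + 20 = -21$)
$Y{\left(t{\left(F{\left(-3 \right)} \right)} \right)} \left(N{\left(2 \right)} + 110\right) = - 3 \left(-21 + 110\right) = \left(-3\right) 89 = -267$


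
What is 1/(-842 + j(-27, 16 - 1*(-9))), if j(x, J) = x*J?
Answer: -1/1517 ≈ -0.00065920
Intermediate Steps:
j(x, J) = J*x
1/(-842 + j(-27, 16 - 1*(-9))) = 1/(-842 + (16 - 1*(-9))*(-27)) = 1/(-842 + (16 + 9)*(-27)) = 1/(-842 + 25*(-27)) = 1/(-842 - 675) = 1/(-1517) = -1/1517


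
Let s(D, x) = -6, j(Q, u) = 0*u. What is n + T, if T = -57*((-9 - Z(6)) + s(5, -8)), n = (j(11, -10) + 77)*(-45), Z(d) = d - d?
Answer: -2610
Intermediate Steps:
j(Q, u) = 0
Z(d) = 0
n = -3465 (n = (0 + 77)*(-45) = 77*(-45) = -3465)
T = 855 (T = -57*((-9 - 1*0) - 6) = -57*((-9 + 0) - 6) = -57*(-9 - 6) = -57*(-15) = 855)
n + T = -3465 + 855 = -2610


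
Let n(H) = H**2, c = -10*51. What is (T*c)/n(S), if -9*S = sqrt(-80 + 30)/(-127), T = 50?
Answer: 666288990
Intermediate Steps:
c = -510
S = 5*I*sqrt(2)/1143 (S = -sqrt(-80 + 30)/(9*(-127)) = -sqrt(-50)*(-1)/(9*127) = -5*I*sqrt(2)*(-1)/(9*127) = -(-5)*I*sqrt(2)/1143 = 5*I*sqrt(2)/1143 ≈ 0.0061864*I)
(T*c)/n(S) = (50*(-510))/((5*I*sqrt(2)/1143)**2) = -25500/(-50/1306449) = -25500*(-1306449/50) = 666288990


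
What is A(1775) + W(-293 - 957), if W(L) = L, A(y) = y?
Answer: 525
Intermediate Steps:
A(1775) + W(-293 - 957) = 1775 + (-293 - 957) = 1775 - 1250 = 525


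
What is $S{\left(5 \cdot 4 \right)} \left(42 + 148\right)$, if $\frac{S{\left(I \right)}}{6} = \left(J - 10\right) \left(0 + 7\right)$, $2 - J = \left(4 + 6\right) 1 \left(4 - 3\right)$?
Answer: $-143640$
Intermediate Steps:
$J = -8$ ($J = 2 - \left(4 + 6\right) 1 \left(4 - 3\right) = 2 - 10 \cdot 1 \cdot 1 = 2 - 10 \cdot 1 = 2 - 10 = -8$)
$S{\left(I \right)} = -756$ ($S{\left(I \right)} = 6 \left(-8 - 10\right) \left(0 + 7\right) = 6 \left(-8 - 10\right) 7 = 6 \left(\left(-18\right) 7\right) = 6 \left(-126\right) = -756$)
$S{\left(5 \cdot 4 \right)} \left(42 + 148\right) = - 756 \left(42 + 148\right) = \left(-756\right) 190 = -143640$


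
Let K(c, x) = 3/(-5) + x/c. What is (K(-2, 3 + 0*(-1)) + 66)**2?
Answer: 408321/100 ≈ 4083.2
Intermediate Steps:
K(c, x) = -3/5 + x/c (K(c, x) = 3*(-1/5) + x/c = -3/5 + x/c)
(K(-2, 3 + 0*(-1)) + 66)**2 = ((-3/5 + (3 + 0*(-1))/(-2)) + 66)**2 = ((-3/5 + (3 + 0)*(-1/2)) + 66)**2 = ((-3/5 + 3*(-1/2)) + 66)**2 = ((-3/5 - 3/2) + 66)**2 = (-21/10 + 66)**2 = (639/10)**2 = 408321/100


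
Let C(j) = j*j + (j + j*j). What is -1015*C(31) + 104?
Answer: -1982191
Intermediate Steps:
C(j) = j + 2*j² (C(j) = j² + (j + j²) = j + 2*j²)
-1015*C(31) + 104 = -31465*(1 + 2*31) + 104 = -31465*(1 + 62) + 104 = -31465*63 + 104 = -1015*1953 + 104 = -1982295 + 104 = -1982191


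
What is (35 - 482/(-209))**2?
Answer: 60793209/43681 ≈ 1391.8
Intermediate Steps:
(35 - 482/(-209))**2 = (35 - 482*(-1/209))**2 = (35 + 482/209)**2 = (7797/209)**2 = 60793209/43681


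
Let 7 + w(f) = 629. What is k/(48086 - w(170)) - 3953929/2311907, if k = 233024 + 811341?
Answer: 2226805467999/109732353848 ≈ 20.293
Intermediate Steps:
w(f) = 622 (w(f) = -7 + 629 = 622)
k = 1044365
k/(48086 - w(170)) - 3953929/2311907 = 1044365/(48086 - 1*622) - 3953929/2311907 = 1044365/(48086 - 622) - 3953929*1/2311907 = 1044365/47464 - 3953929/2311907 = 2226805467999/109732353848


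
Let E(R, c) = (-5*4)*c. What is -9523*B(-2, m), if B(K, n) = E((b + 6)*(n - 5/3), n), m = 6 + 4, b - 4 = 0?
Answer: 1904600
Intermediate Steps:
b = 4 (b = 4 + 0 = 4)
m = 10
E(R, c) = -20*c
B(K, n) = -20*n
-9523*B(-2, m) = -(-190460)*10 = -9523*(-200) = 1904600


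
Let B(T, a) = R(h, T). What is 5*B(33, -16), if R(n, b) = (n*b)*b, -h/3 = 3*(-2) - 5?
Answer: 179685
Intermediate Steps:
h = 33 (h = -3*(3*(-2) - 5) = -3*(-6 - 5) = -3*(-11) = 33)
R(n, b) = n*b² (R(n, b) = (b*n)*b = n*b²)
B(T, a) = 33*T²
5*B(33, -16) = 5*(33*33²) = 5*(33*1089) = 5*35937 = 179685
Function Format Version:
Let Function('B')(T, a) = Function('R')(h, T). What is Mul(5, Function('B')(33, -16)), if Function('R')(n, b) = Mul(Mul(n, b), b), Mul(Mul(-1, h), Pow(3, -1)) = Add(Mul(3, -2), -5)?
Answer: 179685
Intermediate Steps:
h = 33 (h = Mul(-3, Add(Mul(3, -2), -5)) = Mul(-3, Add(-6, -5)) = Mul(-3, -11) = 33)
Function('R')(n, b) = Mul(n, Pow(b, 2)) (Function('R')(n, b) = Mul(Mul(b, n), b) = Mul(n, Pow(b, 2)))
Function('B')(T, a) = Mul(33, Pow(T, 2))
Mul(5, Function('B')(33, -16)) = Mul(5, Mul(33, Pow(33, 2))) = Mul(5, Mul(33, 1089)) = Mul(5, 35937) = 179685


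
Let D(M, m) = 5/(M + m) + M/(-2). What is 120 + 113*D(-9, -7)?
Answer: 9491/16 ≈ 593.19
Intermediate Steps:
D(M, m) = 5/(M + m) - M/2 (D(M, m) = 5/(M + m) + M*(-1/2) = 5/(M + m) - M/2)
120 + 113*D(-9, -7) = 120 + 113*((10 - 1*(-9)**2 - 1*(-9)*(-7))/(2*(-9 - 7))) = 120 + 113*((1/2)*(10 - 1*81 - 63)/(-16)) = 120 + 113*((1/2)*(-1/16)*(10 - 81 - 63)) = 120 + 113*((1/2)*(-1/16)*(-134)) = 120 + 113*(67/16) = 120 + 7571/16 = 9491/16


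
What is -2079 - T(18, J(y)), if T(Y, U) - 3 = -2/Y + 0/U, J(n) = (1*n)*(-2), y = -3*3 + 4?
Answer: -18737/9 ≈ -2081.9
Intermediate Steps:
y = -5 (y = -9 + 4 = -5)
J(n) = -2*n (J(n) = n*(-2) = -2*n)
T(Y, U) = 3 - 2/Y (T(Y, U) = 3 + (-2/Y + 0/U) = 3 + (-2/Y + 0) = 3 - 2/Y)
-2079 - T(18, J(y)) = -2079 - (3 - 2/18) = -2079 - (3 - 2*1/18) = -2079 - (3 - 1/9) = -2079 - 1*26/9 = -2079 - 26/9 = -18737/9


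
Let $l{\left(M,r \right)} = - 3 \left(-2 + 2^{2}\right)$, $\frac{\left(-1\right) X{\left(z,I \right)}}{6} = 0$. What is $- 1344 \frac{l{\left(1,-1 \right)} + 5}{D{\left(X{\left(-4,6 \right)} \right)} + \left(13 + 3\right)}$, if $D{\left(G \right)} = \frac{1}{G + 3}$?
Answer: $\frac{576}{7} \approx 82.286$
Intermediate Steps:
$X{\left(z,I \right)} = 0$ ($X{\left(z,I \right)} = \left(-6\right) 0 = 0$)
$D{\left(G \right)} = \frac{1}{3 + G}$
$l{\left(M,r \right)} = -6$ ($l{\left(M,r \right)} = - 3 \left(-2 + 4\right) = \left(-3\right) 2 = -6$)
$- 1344 \frac{l{\left(1,-1 \right)} + 5}{D{\left(X{\left(-4,6 \right)} \right)} + \left(13 + 3\right)} = - 1344 \frac{-6 + 5}{\frac{1}{3 + 0} + \left(13 + 3\right)} = - 1344 \left(- \frac{1}{\frac{1}{3} + 16}\right) = - 1344 \left(- \frac{1}{\frac{49}{3}}\right) = - 1344 \left(\left(-1\right) \frac{3}{49}\right) = \left(-1344\right) \left(- \frac{3}{49}\right) = \frac{576}{7}$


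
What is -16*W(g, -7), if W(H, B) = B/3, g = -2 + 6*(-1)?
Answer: 112/3 ≈ 37.333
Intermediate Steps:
g = -8 (g = -2 - 6 = -8)
W(H, B) = B/3 (W(H, B) = B*(⅓) = B/3)
-16*W(g, -7) = -16*(-7)/3 = -16*(-7/3) = 112/3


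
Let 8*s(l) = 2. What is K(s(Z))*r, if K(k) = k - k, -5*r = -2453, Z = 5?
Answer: 0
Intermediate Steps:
s(l) = 1/4 (s(l) = (1/8)*2 = 1/4)
r = 2453/5 (r = -1/5*(-2453) = 2453/5 ≈ 490.60)
K(k) = 0
K(s(Z))*r = 0*(2453/5) = 0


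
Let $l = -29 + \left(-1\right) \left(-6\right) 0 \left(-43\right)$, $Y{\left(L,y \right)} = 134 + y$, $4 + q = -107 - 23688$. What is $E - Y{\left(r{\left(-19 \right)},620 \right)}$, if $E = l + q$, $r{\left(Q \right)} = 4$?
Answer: $-24582$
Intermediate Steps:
$q = -23799$ ($q = -4 - 23795 = -23799$)
$l = -29$ ($l = -29 + 6 \cdot 0 \left(-43\right) = -29 + 0 \left(-43\right) = -29 + 0 = -29$)
$E = -23828$ ($E = -29 - 23799 = -23828$)
$E - Y{\left(r{\left(-19 \right)},620 \right)} = -23828 - \left(134 + 620\right) = -23828 - 754 = -24582$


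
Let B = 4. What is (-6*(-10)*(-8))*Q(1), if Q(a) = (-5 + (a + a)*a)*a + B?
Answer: -480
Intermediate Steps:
Q(a) = 4 + a*(-5 + 2*a²) (Q(a) = (-5 + (a + a)*a)*a + 4 = (-5 + (2*a)*a)*a + 4 = (-5 + 2*a²)*a + 4 = a*(-5 + 2*a²) + 4 = 4 + a*(-5 + 2*a²))
(-6*(-10)*(-8))*Q(1) = (-6*(-10)*(-8))*(4 - 5*1 + 2*1³) = (60*(-8))*(4 - 5 + 2*1) = -480*(4 - 5 + 2) = -480*1 = -480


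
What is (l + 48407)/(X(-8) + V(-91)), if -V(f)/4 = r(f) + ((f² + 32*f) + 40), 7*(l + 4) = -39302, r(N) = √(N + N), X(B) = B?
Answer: -231528187/117116412 + 299519*I*√182/819814884 ≈ -1.9769 + 0.0049288*I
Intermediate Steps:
r(N) = √2*√N (r(N) = √(2*N) = √2*√N)
l = -39330/7 (l = -4 + (⅐)*(-39302) = -4 - 39302/7 = -39330/7 ≈ -5618.6)
V(f) = -160 - 128*f - 4*f² - 4*√2*√f (V(f) = -4*(√2*√f + ((f² + 32*f) + 40)) = -4*(√2*√f + (40 + f² + 32*f)) = -4*(40 + f² + 32*f + √2*√f) = -160 - 128*f - 4*f² - 4*√2*√f)
(l + 48407)/(X(-8) + V(-91)) = (-39330/7 + 48407)/(-8 + (-160 - 128*(-91) - 4*(-91)² - 4*√2*√(-91))) = 299519/(7*(-8 + (-160 + 11648 - 4*8281 - 4*√2*I*√91))) = 299519/(7*(-8 + (-160 + 11648 - 33124 - 4*I*√182))) = 299519/(7*(-8 + (-21636 - 4*I*√182))) = 299519/(7*(-21644 - 4*I*√182))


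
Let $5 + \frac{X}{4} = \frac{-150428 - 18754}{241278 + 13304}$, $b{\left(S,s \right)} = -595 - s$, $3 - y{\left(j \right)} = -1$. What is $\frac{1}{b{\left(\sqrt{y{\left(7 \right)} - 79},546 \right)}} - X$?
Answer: $\frac{3290726653}{145239031} \approx 22.657$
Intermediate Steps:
$y{\left(j \right)} = 4$ ($y{\left(j \right)} = 3 - -1 = 3 + 1 = 4$)
$X = - \frac{2884184}{127291}$ ($X = -20 + 4 \frac{-150428 - 18754}{241278 + 13304} = -20 + 4 \left(- \frac{169182}{254582}\right) = -20 + 4 \left(\left(-169182\right) \frac{1}{254582}\right) = -20 + 4 \left(- \frac{84591}{127291}\right) = -20 - \frac{338364}{127291} = - \frac{2884184}{127291} \approx -22.658$)
$\frac{1}{b{\left(\sqrt{y{\left(7 \right)} - 79},546 \right)}} - X = \frac{1}{-595 - 546} - - \frac{2884184}{127291} = \frac{1}{-595 - 546} + \frac{2884184}{127291} = \frac{1}{-1141} + \frac{2884184}{127291} = - \frac{1}{1141} + \frac{2884184}{127291} = \frac{3290726653}{145239031}$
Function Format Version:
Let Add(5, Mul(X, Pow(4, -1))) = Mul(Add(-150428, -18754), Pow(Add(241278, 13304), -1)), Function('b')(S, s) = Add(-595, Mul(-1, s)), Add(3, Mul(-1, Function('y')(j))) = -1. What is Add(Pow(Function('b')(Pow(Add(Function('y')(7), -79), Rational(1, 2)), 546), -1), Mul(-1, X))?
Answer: Rational(3290726653, 145239031) ≈ 22.657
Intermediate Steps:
Function('y')(j) = 4 (Function('y')(j) = Add(3, Mul(-1, -1)) = Add(3, 1) = 4)
X = Rational(-2884184, 127291) (X = Add(-20, Mul(4, Mul(Add(-150428, -18754), Pow(Add(241278, 13304), -1)))) = Add(-20, Mul(4, Mul(-169182, Pow(254582, -1)))) = Add(-20, Mul(4, Mul(-169182, Rational(1, 254582)))) = Add(-20, Mul(4, Rational(-84591, 127291))) = Add(-20, Rational(-338364, 127291)) = Rational(-2884184, 127291) ≈ -22.658)
Add(Pow(Function('b')(Pow(Add(Function('y')(7), -79), Rational(1, 2)), 546), -1), Mul(-1, X)) = Add(Pow(Add(-595, Mul(-1, 546)), -1), Mul(-1, Rational(-2884184, 127291))) = Add(Pow(Add(-595, -546), -1), Rational(2884184, 127291)) = Add(Pow(-1141, -1), Rational(2884184, 127291)) = Add(Rational(-1, 1141), Rational(2884184, 127291)) = Rational(3290726653, 145239031)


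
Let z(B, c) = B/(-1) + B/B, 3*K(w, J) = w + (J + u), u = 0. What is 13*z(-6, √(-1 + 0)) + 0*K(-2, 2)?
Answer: 91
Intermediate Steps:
K(w, J) = J/3 + w/3 (K(w, J) = (w + (J + 0))/3 = (w + J)/3 = (J + w)/3 = J/3 + w/3)
z(B, c) = 1 - B (z(B, c) = B*(-1) + 1 = -B + 1 = 1 - B)
13*z(-6, √(-1 + 0)) + 0*K(-2, 2) = 13*(1 - 1*(-6)) + 0*((⅓)*2 + (⅓)*(-2)) = 13*(1 + 6) + 0*(⅔ - ⅔) = 13*7 + 0*0 = 91 + 0 = 91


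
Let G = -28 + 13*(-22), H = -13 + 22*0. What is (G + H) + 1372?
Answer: 1045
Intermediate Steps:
H = -13 (H = -13 + 0 = -13)
G = -314 (G = -28 - 286 = -314)
(G + H) + 1372 = (-314 - 13) + 1372 = -327 + 1372 = 1045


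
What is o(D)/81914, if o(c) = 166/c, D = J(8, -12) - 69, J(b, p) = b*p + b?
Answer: -83/6430249 ≈ -1.2908e-5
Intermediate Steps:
J(b, p) = b + b*p
D = -157 (D = 8*(1 - 12) - 69 = 8*(-11) - 69 = -88 - 69 = -157)
o(D)/81914 = (166/(-157))/81914 = (166*(-1/157))*(1/81914) = -166/157*1/81914 = -83/6430249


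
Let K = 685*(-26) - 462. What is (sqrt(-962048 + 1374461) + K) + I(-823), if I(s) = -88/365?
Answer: -6669368/365 + sqrt(412413) ≈ -17630.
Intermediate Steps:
I(s) = -88/365 (I(s) = -88*1/365 = -88/365)
K = -18272 (K = -17810 - 462 = -18272)
(sqrt(-962048 + 1374461) + K) + I(-823) = (sqrt(-962048 + 1374461) - 18272) - 88/365 = (sqrt(412413) - 18272) - 88/365 = (-18272 + sqrt(412413)) - 88/365 = -6669368/365 + sqrt(412413)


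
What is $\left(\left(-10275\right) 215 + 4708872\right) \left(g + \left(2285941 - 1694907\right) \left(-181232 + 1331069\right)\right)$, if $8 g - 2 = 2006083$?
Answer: $\frac{13590484748115769503}{8} \approx 1.6988 \cdot 10^{18}$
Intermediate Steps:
$g = \frac{2006085}{8}$ ($g = \frac{1}{4} + \frac{1}{8} \cdot 2006083 = \frac{1}{4} + \frac{2006083}{8} = \frac{2006085}{8} \approx 2.5076 \cdot 10^{5}$)
$\left(\left(-10275\right) 215 + 4708872\right) \left(g + \left(2285941 - 1694907\right) \left(-181232 + 1331069\right)\right) = \left(\left(-10275\right) 215 + 4708872\right) \left(\frac{2006085}{8} + \left(2285941 - 1694907\right) \left(-181232 + 1331069\right)\right) = \left(-2209125 + 4708872\right) \left(\frac{2006085}{8} + 591034 \cdot 1149837\right) = 2499747 \left(\frac{2006085}{8} + 679592761458\right) = 2499747 \cdot \frac{5436744097749}{8} = \frac{13590484748115769503}{8}$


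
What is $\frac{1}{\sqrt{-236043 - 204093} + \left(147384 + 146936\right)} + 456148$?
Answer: $\frac{4939210601585706}{10828087817} - \frac{3 i \sqrt{12226}}{43312351268} \approx 4.5615 \cdot 10^{5} - 7.6586 \cdot 10^{-9} i$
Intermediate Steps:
$\frac{1}{\sqrt{-236043 - 204093} + \left(147384 + 146936\right)} + 456148 = \frac{1}{\sqrt{-440136} + 294320} + 456148 = \frac{1}{6 i \sqrt{12226} + 294320} + 456148 = \frac{1}{294320 + 6 i \sqrt{12226}} + 456148 = 456148 + \frac{1}{294320 + 6 i \sqrt{12226}}$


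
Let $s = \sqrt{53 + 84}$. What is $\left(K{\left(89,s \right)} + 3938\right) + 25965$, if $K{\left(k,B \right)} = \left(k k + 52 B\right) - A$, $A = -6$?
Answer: $37830 + 52 \sqrt{137} \approx 38439.0$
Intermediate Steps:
$s = \sqrt{137} \approx 11.705$
$K{\left(k,B \right)} = 6 + k^{2} + 52 B$ ($K{\left(k,B \right)} = \left(k k + 52 B\right) - -6 = \left(k^{2} + 52 B\right) + 6 = 6 + k^{2} + 52 B$)
$\left(K{\left(89,s \right)} + 3938\right) + 25965 = \left(\left(6 + 89^{2} + 52 \sqrt{137}\right) + 3938\right) + 25965 = \left(\left(6 + 7921 + 52 \sqrt{137}\right) + 3938\right) + 25965 = \left(\left(7927 + 52 \sqrt{137}\right) + 3938\right) + 25965 = \left(11865 + 52 \sqrt{137}\right) + 25965 = 37830 + 52 \sqrt{137}$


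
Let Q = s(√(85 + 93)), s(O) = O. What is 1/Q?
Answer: √178/178 ≈ 0.074953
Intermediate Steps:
Q = √178 (Q = √(85 + 93) = √178 ≈ 13.342)
1/Q = 1/(√178) = √178/178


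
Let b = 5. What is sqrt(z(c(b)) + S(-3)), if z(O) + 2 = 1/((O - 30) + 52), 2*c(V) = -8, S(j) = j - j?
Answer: I*sqrt(70)/6 ≈ 1.3944*I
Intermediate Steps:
S(j) = 0
c(V) = -4 (c(V) = (1/2)*(-8) = -4)
z(O) = -2 + 1/(22 + O) (z(O) = -2 + 1/((O - 30) + 52) = -2 + 1/((-30 + O) + 52) = -2 + 1/(22 + O))
sqrt(z(c(b)) + S(-3)) = sqrt((-43 - 2*(-4))/(22 - 4) + 0) = sqrt((-43 + 8)/18 + 0) = sqrt((1/18)*(-35) + 0) = sqrt(-35/18 + 0) = sqrt(-35/18) = I*sqrt(70)/6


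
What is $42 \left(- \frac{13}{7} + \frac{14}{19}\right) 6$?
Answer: $- \frac{5364}{19} \approx -282.32$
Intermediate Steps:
$42 \left(- \frac{13}{7} + \frac{14}{19}\right) 6 = 42 \left(- \frac{149}{133}\right) 6 = \left(- \frac{894}{19}\right) 6 = - \frac{5364}{19}$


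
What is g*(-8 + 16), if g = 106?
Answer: 848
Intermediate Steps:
g*(-8 + 16) = 106*(-8 + 16) = 106*8 = 848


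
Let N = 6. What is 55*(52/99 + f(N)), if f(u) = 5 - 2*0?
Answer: 2735/9 ≈ 303.89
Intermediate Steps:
f(u) = 5 (f(u) = 5 + 0 = 5)
55*(52/99 + f(N)) = 55*(52/99 + 5) = 55*(547/99) = 2735/9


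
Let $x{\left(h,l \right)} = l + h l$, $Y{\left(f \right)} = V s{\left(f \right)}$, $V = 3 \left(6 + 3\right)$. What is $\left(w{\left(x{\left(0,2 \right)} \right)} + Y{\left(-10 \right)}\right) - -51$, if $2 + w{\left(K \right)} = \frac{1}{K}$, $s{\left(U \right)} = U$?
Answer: $- \frac{441}{2} \approx -220.5$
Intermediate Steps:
$V = 27$ ($V = 3 \cdot 9 = 27$)
$Y{\left(f \right)} = 27 f$
$w{\left(K \right)} = -2 + \frac{1}{K}$
$\left(w{\left(x{\left(0,2 \right)} \right)} + Y{\left(-10 \right)}\right) - -51 = \left(\left(-2 + \frac{1}{2 \left(1 + 0\right)}\right) + 27 \left(-10\right)\right) - -51 = \left(\left(-2 + \frac{1}{2 \cdot 1}\right) - 270\right) + 51 = \left(\left(-2 + \frac{1}{2}\right) - 270\right) + 51 = \left(- \frac{3}{2} - 270\right) + 51 = - \frac{543}{2} + 51 = - \frac{441}{2}$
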